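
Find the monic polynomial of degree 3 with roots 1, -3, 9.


A monic polynomial with roots 1, -3, 9 is:
p(x) = (x - 1)(x + 3)(x - 9)
After multiplying by (x - 1): x - 1
After multiplying by (x + 3): x^2 + 2x - 3
After multiplying by (x - 9): x^3 - 7x^2 - 21x + 27

x^3 - 7x^2 - 21x + 27


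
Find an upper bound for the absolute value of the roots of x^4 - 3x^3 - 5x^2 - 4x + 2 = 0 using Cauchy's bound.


Cauchy's bound: all roots r satisfy |r| <= 1 + max(|a_i/a_n|) for i = 0,...,n-1
where a_n is the leading coefficient.

Coefficients: [1, -3, -5, -4, 2]
Leading coefficient a_n = 1
Ratios |a_i/a_n|: 3, 5, 4, 2
Maximum ratio: 5
Cauchy's bound: |r| <= 1 + 5 = 6

Upper bound = 6


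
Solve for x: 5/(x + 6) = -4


Multiply both sides by (x + 6): 5 = -4(x + 6)
Distribute: 5 = -4x - 24
-4x = 5 + 24 = 29
x = -29/4

x = -29/4


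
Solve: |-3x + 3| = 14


An absolute value equation |expr| = 14 gives two cases:
Case 1: -3x + 3 = 14
  -3x = 11, so x = -11/3
Case 2: -3x + 3 = -14
  -3x = -17, so x = 17/3

x = -11/3, x = 17/3


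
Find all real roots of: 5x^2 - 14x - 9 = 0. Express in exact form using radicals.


Using the quadratic formula: x = (-b ± sqrt(b^2 - 4ac)) / (2a)
Here a = 5, b = -14, c = -9
Discriminant = b^2 - 4ac = (-14)^2 - 4(5)(-9) = 196 + 180 = 376
Since discriminant = 376 > 0, there are two real roots.
x = (14 ± 2*sqrt(94)) / 10
Simplifying: x = (7 ± sqrt(94)) / 5
Numerically: x ≈ 3.3391 or x ≈ -0.5391

x = (7 + sqrt(94)) / 5 or x = (7 - sqrt(94)) / 5


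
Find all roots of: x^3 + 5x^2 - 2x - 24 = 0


Let p(x) = x^3 + 5x^2 - 2x - 24. By the rational root theorem (leading coefficient 1), any rational root is an integer divisor of 24: try ±1, ±2, ... in turn.
Test x = 1: value = -20 ≠ 0.
Test x = -1: value = -18 ≠ 0.
Test x = 2: value = 0 ✓, so (x - 2) is a factor.
Synthetic division by (x - 2): bring down 1; 1(2) + 5 = 7; 7(2) - 2 = 12; 12(2) - 24 = 0 → quotient x^2 + 7x + 12, remainder 0.
Solve the quadratic x^2 + 7x + 12 = 0: discriminant = 7^2 - 4(1)(12) = 49 - 48 = 1.
sqrt(1) = 1, so x = (-7 ± 1)/2: x = -3 or x = -4.
Collecting all roots found:

x = -4, x = -3, x = 2


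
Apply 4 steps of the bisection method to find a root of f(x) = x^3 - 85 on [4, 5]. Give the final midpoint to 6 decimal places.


f(x) = x^3 - 85
f(4) = -21 < 0
f(5) = 40 > 0

Step 1: midpoint = (4.000000 + 5.000000)/2 = 4.500000
  f(4.500000) = 6.125000
  f(mid) > 0, so root is in [4.000000, 4.500000]

Step 2: midpoint = (4.000000 + 4.500000)/2 = 4.250000
  f(4.250000) = -8.234375
  f(mid) < 0, so root is in [4.250000, 4.500000]

Step 3: midpoint = (4.250000 + 4.500000)/2 = 4.375000
  f(4.375000) = -1.259766
  f(mid) < 0, so root is in [4.375000, 4.500000]

Step 4: midpoint = (4.375000 + 4.500000)/2 = 4.437500
  f(4.437500) = 2.380615
  f(mid) > 0, so root is in [4.375000, 4.437500]

midpoint = 4.437500


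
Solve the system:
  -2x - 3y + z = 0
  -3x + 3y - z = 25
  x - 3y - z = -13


Using Cramer's rule. Expand each determinant along the first row.
D  = (-2)*[3*(-1) - (-1)*(-3)] - (-3)*[(-3)*(-1) - (-1)*1] + 1*[(-3)*(-3) - 3*1]
  = (-2)*(-6) - (-3)*(4) + 1*(6) = 30
Dx = 0*[3*(-1) - (-1)*(-3)] - (-3)*[25*(-1) - (-1)*(-13)] + 1*[25*(-3) - 3*(-13)]
  = 0*(-6) - (-3)*(-38) + 1*(-36) = -150
Dy = (-2)*[25*(-1) - (-1)*(-13)] - 0*[(-3)*(-1) - (-1)*1] + 1*[(-3)*(-13) - 25*1]
  = (-2)*(-38) - 0*(4) + 1*(14) = 90
Dz = (-2)*[3*(-13) - 25*(-3)] - (-3)*[(-3)*(-13) - 25*1] + 0*[(-3)*(-3) - 3*1]
  = (-2)*(36) - (-3)*(14) + 0*(6) = -30
x = Dx/D = -150/30 = -5, y = Dy/D = 90/30 = 3, z = Dz/D = -30/30 = -1
Check eq1: (-2)(-5) + (-3)(3) + (1)(-1) = 0 = 0 ✓
Check eq2: (-3)(-5) + (3)(3) + (-1)(-1) = 25 = 25 ✓
Check eq3: (1)(-5) + (-3)(3) + (-1)(-1) = -13 = -13 ✓

x = -5, y = 3, z = -1


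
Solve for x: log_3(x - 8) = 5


Convert to exponential form: x - 8 = 3^5 = 243
x = 243 + 8 = 251
Check: log_3(251 - 8) = log_3(243) = log_3(243) = 5 ✓

x = 251


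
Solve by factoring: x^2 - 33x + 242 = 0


We need two numbers that multiply to 242 and add to -33.
Those numbers are -22 and -11 (since (-22) * (-11) = 242 and (-22) + (-11) = -33).
So x^2 - 33x + 242 = (x - 22)(x - 11) = 0
Setting each factor to zero: x = 22 or x = 11

x = 11, x = 22


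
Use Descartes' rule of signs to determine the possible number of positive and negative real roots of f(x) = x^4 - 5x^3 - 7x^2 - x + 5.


Descartes' rule of signs:

For positive roots, count sign changes in f(x) = x^4 - 5x^3 - 7x^2 - x + 5:
Signs of coefficients: +, -, -, -, +
Number of sign changes: 2
Possible positive real roots: 2, 0

For negative roots, examine f(-x) = x^4 + 5x^3 - 7x^2 + x + 5:
Signs of coefficients: +, +, -, +, +
Number of sign changes: 2
Possible negative real roots: 2, 0

Positive roots: 2 or 0; Negative roots: 2 or 0


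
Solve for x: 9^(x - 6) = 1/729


Express both sides with the same base.
1/729 = 9^(-3)
Since the bases match, equate exponents: x - 6 = -3
So x = -3 - (-6) = 3

x = 3


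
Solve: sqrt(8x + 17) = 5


Square both sides: 8x + 17 = 5^2 = 25
8x = 25 - 17 = 8
x = 1
Check: sqrt(8*1 + 17) = sqrt(25) = 5 ✓

x = 1


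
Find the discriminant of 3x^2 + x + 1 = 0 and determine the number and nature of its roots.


For ax^2 + bx + c = 0, discriminant D = b^2 - 4ac
Here a = 3, b = 1, c = 1
D = (1)^2 - 4(3)(1) = 1 - 12 = -11

D = -11 < 0
The equation has no real roots (2 complex conjugate roots).

Discriminant = -11, no real roots (2 complex conjugate roots)


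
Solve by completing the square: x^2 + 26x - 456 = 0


Start: x^2 + 26x - 456 = 0
Move constant: x^2 + 26x = 456
Half of 26 is 13, squared is 169
Add 169 to both sides: x^2 + 26x + 169 = 625
(x + 13)^2 = 625
x + 13 = ±25
x = -13 + 25 = 12 or x = -13 - 25 = -38

x = -38, x = 12


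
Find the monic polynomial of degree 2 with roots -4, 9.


A monic polynomial with roots -4, 9 is:
p(x) = (x + 4)(x - 9)
After multiplying by (x + 4): x + 4
After multiplying by (x - 9): x^2 - 5x - 36

x^2 - 5x - 36


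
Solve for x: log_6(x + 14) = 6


Convert to exponential form: x + 14 = 6^6 = 46656
x = 46656 - 14 = 46642
Check: log_6(46642 + 14) = log_6(46656) = log_6(46656) = 6 ✓

x = 46642


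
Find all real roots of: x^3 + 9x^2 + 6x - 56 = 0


Let p(x) = x^3 + 9x^2 + 6x - 56. By the rational root theorem (leading coefficient 1), any rational root is an integer divisor of 56: try ±1, ±2, ... in turn.
Test x = 1: value = -40 ≠ 0.
Test x = -1: value = -54 ≠ 0.
Test x = 2: value = 0 ✓, so (x - 2) is a factor.
Synthetic division by (x - 2): bring down 1; 1(2) + 9 = 11; 11(2) + 6 = 28; 28(2) - 56 = 0 → quotient x^2 + 11x + 28, remainder 0.
Solve the quadratic x^2 + 11x + 28 = 0: discriminant = 11^2 - 4(1)(28) = 121 - 112 = 9.
sqrt(9) = 3, so x = (-11 ± 3)/2: x = -4 or x = -7.

x = -7, x = -4, x = 2


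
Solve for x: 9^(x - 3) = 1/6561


Express both sides with the same base.
1/6561 = 9^(-4)
Since the bases match, equate exponents: x - 3 = -4
So x = -4 - (-3) = -1

x = -1


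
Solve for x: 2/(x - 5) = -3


Multiply both sides by (x - 5): 2 = -3(x - 5)
Distribute: 2 = -3x + 15
-3x = 2 - 15 = -13
x = 13/3

x = 13/3


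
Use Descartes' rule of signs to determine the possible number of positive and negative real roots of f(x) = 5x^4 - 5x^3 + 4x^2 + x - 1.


Descartes' rule of signs:

For positive roots, count sign changes in f(x) = 5x^4 - 5x^3 + 4x^2 + x - 1:
Signs of coefficients: +, -, +, +, -
Number of sign changes: 3
Possible positive real roots: 3, 1

For negative roots, examine f(-x) = 5x^4 + 5x^3 + 4x^2 - x - 1:
Signs of coefficients: +, +, +, -, -
Number of sign changes: 1
Possible negative real roots: 1

Positive roots: 3 or 1; Negative roots: 1


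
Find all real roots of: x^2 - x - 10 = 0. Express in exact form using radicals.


Using the quadratic formula: x = (-b ± sqrt(b^2 - 4ac)) / (2a)
Here a = 1, b = -1, c = -10
Discriminant = b^2 - 4ac = (-1)^2 - 4(1)(-10) = 1 + 40 = 41
Since discriminant = 41 > 0, there are two real roots.
x = (1 ± sqrt(41)) / 2
Numerically: x ≈ 3.7016 or x ≈ -2.7016

x = (1 + sqrt(41)) / 2 or x = (1 - sqrt(41)) / 2


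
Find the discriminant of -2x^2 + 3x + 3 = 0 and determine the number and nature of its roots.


For ax^2 + bx + c = 0, discriminant D = b^2 - 4ac
Here a = -2, b = 3, c = 3
D = (3)^2 - 4(-2)(3) = 9 + 24 = 33

D = 33 > 0 but not a perfect square
The equation has 2 distinct real irrational roots.

Discriminant = 33, 2 distinct real irrational roots


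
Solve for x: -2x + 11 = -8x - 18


Starting with: -2x + 11 = -8x - 18
Move all x terms to left: (-2 + 8)x = -18 - 11
Simplify: 6x = -29
Divide both sides by 6: x = -29/6

x = -29/6


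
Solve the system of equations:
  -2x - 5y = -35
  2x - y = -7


Using Cramer's rule:
Determinant D = (-2)(-1) - (2)(-5) = 2 + 10 = 12
Dx = (-35)(-1) - (-7)(-5) = 35 - 35 = 0
Dy = (-2)(-7) - (2)(-35) = 14 + 70 = 84
x = Dx/D = 0/12 = 0
y = Dy/D = 84/12 = 7

x = 0, y = 7


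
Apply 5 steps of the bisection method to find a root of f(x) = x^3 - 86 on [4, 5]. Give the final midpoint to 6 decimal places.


f(x) = x^3 - 86
f(4) = -22 < 0
f(5) = 39 > 0

Step 1: midpoint = (4.000000 + 5.000000)/2 = 4.500000
  f(4.500000) = 5.125000
  f(mid) > 0, so root is in [4.000000, 4.500000]

Step 2: midpoint = (4.000000 + 4.500000)/2 = 4.250000
  f(4.250000) = -9.234375
  f(mid) < 0, so root is in [4.250000, 4.500000]

Step 3: midpoint = (4.250000 + 4.500000)/2 = 4.375000
  f(4.375000) = -2.259766
  f(mid) < 0, so root is in [4.375000, 4.500000]

Step 4: midpoint = (4.375000 + 4.500000)/2 = 4.437500
  f(4.437500) = 1.380615
  f(mid) > 0, so root is in [4.375000, 4.437500]

Step 5: midpoint = (4.375000 + 4.437500)/2 = 4.406250
  f(4.406250) = -0.452484
  f(mid) < 0, so root is in [4.406250, 4.437500]

midpoint = 4.406250


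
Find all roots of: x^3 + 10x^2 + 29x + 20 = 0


Let p(x) = x^3 + 10x^2 + 29x + 20. By the rational root theorem (leading coefficient 1), any rational root is an integer divisor of 20: try ±1, ±2, ... in turn.
Test x = 1: value = 60 ≠ 0.
Test x = -1: value = 0 ✓, so (x + 1) is a factor.
Synthetic division by (x + 1): bring down 1; 1(-1) + 10 = 9; 9(-1) + 29 = 20; 20(-1) + 20 = 0 → quotient x^2 + 9x + 20, remainder 0.
Solve the quadratic x^2 + 9x + 20 = 0: discriminant = 9^2 - 4(1)(20) = 81 - 80 = 1.
sqrt(1) = 1, so x = (-9 ± 1)/2: x = -4 or x = -5.
Collecting all roots found:

x = -5, x = -4, x = -1


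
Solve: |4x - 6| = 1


An absolute value equation |expr| = 1 gives two cases:
Case 1: 4x - 6 = 1
  4x = 7, so x = 7/4
Case 2: 4x - 6 = -1
  4x = 5, so x = 5/4

x = 5/4, x = 7/4


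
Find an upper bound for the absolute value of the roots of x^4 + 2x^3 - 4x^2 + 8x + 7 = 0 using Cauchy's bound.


Cauchy's bound: all roots r satisfy |r| <= 1 + max(|a_i/a_n|) for i = 0,...,n-1
where a_n is the leading coefficient.

Coefficients: [1, 2, -4, 8, 7]
Leading coefficient a_n = 1
Ratios |a_i/a_n|: 2, 4, 8, 7
Maximum ratio: 8
Cauchy's bound: |r| <= 1 + 8 = 9

Upper bound = 9


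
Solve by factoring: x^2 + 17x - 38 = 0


We need two numbers that multiply to -38 and add to 17.
Those numbers are -2 and 19 (since (-2) * 19 = -38 and (-2) + 19 = 17).
So x^2 + 17x - 38 = (x - 2)(x + 19) = 0
Setting each factor to zero: x = 2 or x = -19

x = -19, x = 2


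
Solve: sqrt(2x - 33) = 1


Square both sides: 2x - 33 = 1^2 = 1
2x = 1 + 33 = 34
x = 17
Check: sqrt(2*17 - 33) = sqrt(1) = 1 ✓

x = 17


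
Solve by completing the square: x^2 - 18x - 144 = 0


Start: x^2 - 18x - 144 = 0
Move constant: x^2 - 18x = 144
Half of -18 is -9, squared is 81
Add 81 to both sides: x^2 - 18x + 81 = 225
(x - 9)^2 = 225
x - 9 = ±15
x = 9 + 15 = 24 or x = 9 - 15 = -6

x = -6, x = 24


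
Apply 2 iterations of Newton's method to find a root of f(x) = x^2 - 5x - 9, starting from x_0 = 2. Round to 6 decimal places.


Newton's method: x_(n+1) = x_n - f(x_n)/f'(x_n)
f(x) = x^2 - 5x - 9
f'(x) = 2x - 5

Iteration 1:
  f(2.000000) = -15.000000
  f'(2.000000) = -1.000000
  x_1 = 2.000000 - (-15.000000)/(-1.000000) = -13.000000

Iteration 2:
  f(-13.000000) = 225.000000
  f'(-13.000000) = -31.000000
  x_2 = -13.000000 - (225.000000)/(-31.000000) = -5.741935

x_2 = -5.741935


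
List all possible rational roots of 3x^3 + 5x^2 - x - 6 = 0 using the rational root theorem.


Rational root theorem: possible roots are ±p/q where:
  p divides the constant term (-6): p ∈ {1, 2, 3, 6}
  q divides the leading coefficient (3): q ∈ {1, 3}

All possible rational roots: -6, -3, -2, -1, -2/3, -1/3, 1/3, 2/3, 1, 2, 3, 6

-6, -3, -2, -1, -2/3, -1/3, 1/3, 2/3, 1, 2, 3, 6


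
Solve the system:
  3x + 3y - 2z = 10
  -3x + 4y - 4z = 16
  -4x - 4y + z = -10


Using Cramer's rule. Expand each determinant along the first row.
D  = 3*[4*1 - (-4)*(-4)] - 3*[(-3)*1 - (-4)*(-4)] + (-2)*[(-3)*(-4) - 4*(-4)]
  = 3*(-12) - 3*(-19) + (-2)*(28) = -35
Dx = 10*[4*1 - (-4)*(-4)] - 3*[16*1 - (-4)*(-10)] + (-2)*[16*(-4) - 4*(-10)]
  = 10*(-12) - 3*(-24) + (-2)*(-24) = 0
Dy = 3*[16*1 - (-4)*(-10)] - 10*[(-3)*1 - (-4)*(-4)] + (-2)*[(-3)*(-10) - 16*(-4)]
  = 3*(-24) - 10*(-19) + (-2)*(94) = -70
Dz = 3*[4*(-10) - 16*(-4)] - 3*[(-3)*(-10) - 16*(-4)] + 10*[(-3)*(-4) - 4*(-4)]
  = 3*(24) - 3*(94) + 10*(28) = 70
x = Dx/D = 0/-35 = 0, y = Dy/D = -70/-35 = 2, z = Dz/D = 70/-35 = -2
Check eq1: (3)(0) + (3)(2) + (-2)(-2) = 10 = 10 ✓
Check eq2: (-3)(0) + (4)(2) + (-4)(-2) = 16 = 16 ✓
Check eq3: (-4)(0) + (-4)(2) + (1)(-2) = -10 = -10 ✓

x = 0, y = 2, z = -2


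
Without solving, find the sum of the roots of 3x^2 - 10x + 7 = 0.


By Vieta's formulas for ax^2 + bx + c = 0:
  Sum of roots = -b/a
  Product of roots = c/a

Here a = 3, b = -10, c = 7
Sum = -(-10)/3 = 10/3
Product = 7/3 = 7/3

Sum = 10/3


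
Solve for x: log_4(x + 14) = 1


Convert to exponential form: x + 14 = 4^1 = 4
x = 4 - 14 = -10
Check: log_4(-10 + 14) = log_4(4) = log_4(4) = 1 ✓

x = -10


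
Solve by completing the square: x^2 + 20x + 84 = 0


Start: x^2 + 20x + 84 = 0
Move constant: x^2 + 20x = -84
Half of 20 is 10, squared is 100
Add 100 to both sides: x^2 + 20x + 100 = 16
(x + 10)^2 = 16
x + 10 = ±4
x = -10 + 4 = -6 or x = -10 - 4 = -14

x = -14, x = -6


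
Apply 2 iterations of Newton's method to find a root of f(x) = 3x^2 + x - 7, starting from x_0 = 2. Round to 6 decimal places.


Newton's method: x_(n+1) = x_n - f(x_n)/f'(x_n)
f(x) = 3x^2 + x - 7
f'(x) = 6x + 1

Iteration 1:
  f(2.000000) = 7.000000
  f'(2.000000) = 13.000000
  x_1 = 2.000000 - (7.000000)/(13.000000) = 1.461538

Iteration 2:
  f(1.461538) = 0.869822
  f'(1.461538) = 9.769231
  x_2 = 1.461538 - (0.869822)/(9.769231) = 1.372502

x_2 = 1.372502


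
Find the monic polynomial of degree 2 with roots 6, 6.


A monic polynomial with roots 6, 6 is:
p(x) = (x - 6)(x - 6)
After multiplying by (x - 6): x - 6
After multiplying by (x - 6): x^2 - 12x + 36

x^2 - 12x + 36


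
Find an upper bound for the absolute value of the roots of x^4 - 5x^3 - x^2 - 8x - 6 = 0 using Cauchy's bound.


Cauchy's bound: all roots r satisfy |r| <= 1 + max(|a_i/a_n|) for i = 0,...,n-1
where a_n is the leading coefficient.

Coefficients: [1, -5, -1, -8, -6]
Leading coefficient a_n = 1
Ratios |a_i/a_n|: 5, 1, 8, 6
Maximum ratio: 8
Cauchy's bound: |r| <= 1 + 8 = 9

Upper bound = 9


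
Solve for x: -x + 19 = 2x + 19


Starting with: -x + 19 = 2x + 19
Move all x terms to left: (-1 - 2)x = 19 - 19
Simplify: -3x = 0
Divide both sides by -3: x = 0

x = 0


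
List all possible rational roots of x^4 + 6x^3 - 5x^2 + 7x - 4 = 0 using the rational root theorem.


Rational root theorem: possible roots are ±p/q where:
  p divides the constant term (-4): p ∈ {1, 2, 4}
  q divides the leading coefficient (1): q ∈ {1}

All possible rational roots: -4, -2, -1, 1, 2, 4

-4, -2, -1, 1, 2, 4


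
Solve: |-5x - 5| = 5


An absolute value equation |expr| = 5 gives two cases:
Case 1: -5x - 5 = 5
  -5x = 10, so x = -2
Case 2: -5x - 5 = -5
  -5x = 0, so x = 0

x = -2, x = 0


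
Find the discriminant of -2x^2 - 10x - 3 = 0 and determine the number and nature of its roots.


For ax^2 + bx + c = 0, discriminant D = b^2 - 4ac
Here a = -2, b = -10, c = -3
D = (-10)^2 - 4(-2)(-3) = 100 - 24 = 76

D = 76 > 0 but not a perfect square
The equation has 2 distinct real irrational roots.

Discriminant = 76, 2 distinct real irrational roots


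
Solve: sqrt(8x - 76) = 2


Square both sides: 8x - 76 = 2^2 = 4
8x = 4 + 76 = 80
x = 10
Check: sqrt(8*10 - 76) = sqrt(4) = 2 ✓

x = 10


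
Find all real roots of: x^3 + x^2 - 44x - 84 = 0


Let p(x) = x^3 + x^2 - 44x - 84. By the rational root theorem (leading coefficient 1), any rational root is an integer divisor of 84: try ±1, ±2, ... in turn.
Test x = 1: value = -126 ≠ 0.
Test x = -1: value = -40 ≠ 0.
Test x = 2: value = -160 ≠ 0.
Test x = -2: value = 0 ✓, so (x + 2) is a factor.
Synthetic division by (x + 2): bring down 1; 1(-2) + 1 = -1; (-1)(-2) - 44 = -42; (-42)(-2) - 84 = 0 → quotient x^2 - x - 42, remainder 0.
Solve the quadratic x^2 - x - 42 = 0: discriminant = (-1)^2 - 4(1)(-42) = 1 + 168 = 169.
sqrt(169) = 13, so x = (1 ± 13)/2: x = 7 or x = -6.

x = -6, x = -2, x = 7


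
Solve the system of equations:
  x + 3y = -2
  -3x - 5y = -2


Using Cramer's rule:
Determinant D = (1)(-5) - (-3)(3) = -5 + 9 = 4
Dx = (-2)(-5) - (-2)(3) = 10 + 6 = 16
Dy = (1)(-2) - (-3)(-2) = -2 - 6 = -8
x = Dx/D = 16/4 = 4
y = Dy/D = -8/4 = -2

x = 4, y = -2


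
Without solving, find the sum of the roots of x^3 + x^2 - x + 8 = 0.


By Vieta's formulas for x^3 + bx^2 + cx + d = 0:
  r1 + r2 + r3 = -b/a = -1
  r1*r2 + r1*r3 + r2*r3 = c/a = -1
  r1*r2*r3 = -d/a = -8


Sum = -1


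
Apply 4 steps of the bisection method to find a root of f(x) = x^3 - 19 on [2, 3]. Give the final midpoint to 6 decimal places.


f(x) = x^3 - 19
f(2) = -11 < 0
f(3) = 8 > 0

Step 1: midpoint = (2.000000 + 3.000000)/2 = 2.500000
  f(2.500000) = -3.375000
  f(mid) < 0, so root is in [2.500000, 3.000000]

Step 2: midpoint = (2.500000 + 3.000000)/2 = 2.750000
  f(2.750000) = 1.796875
  f(mid) > 0, so root is in [2.500000, 2.750000]

Step 3: midpoint = (2.500000 + 2.750000)/2 = 2.625000
  f(2.625000) = -0.912109
  f(mid) < 0, so root is in [2.625000, 2.750000]

Step 4: midpoint = (2.625000 + 2.750000)/2 = 2.687500
  f(2.687500) = 0.410889
  f(mid) > 0, so root is in [2.625000, 2.687500]

midpoint = 2.687500


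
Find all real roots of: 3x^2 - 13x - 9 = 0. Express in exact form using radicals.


Using the quadratic formula: x = (-b ± sqrt(b^2 - 4ac)) / (2a)
Here a = 3, b = -13, c = -9
Discriminant = b^2 - 4ac = (-13)^2 - 4(3)(-9) = 169 + 108 = 277
Since discriminant = 277 > 0, there are two real roots.
x = (13 ± sqrt(277)) / 6
Numerically: x ≈ 4.9406 or x ≈ -0.6072

x = (13 + sqrt(277)) / 6 or x = (13 - sqrt(277)) / 6


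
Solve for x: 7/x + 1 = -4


Subtract 1 from both sides: 7/x = -5
Multiply both sides by x: 7 = -5 * x
Divide by -5: x = -7/5

x = -7/5


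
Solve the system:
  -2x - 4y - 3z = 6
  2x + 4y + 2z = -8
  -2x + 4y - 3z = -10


Using Cramer's rule. Expand each determinant along the first row.
D  = (-2)*[4*(-3) - 2*4] - (-4)*[2*(-3) - 2*(-2)] + (-3)*[2*4 - 4*(-2)]
  = (-2)*(-20) - (-4)*(-2) + (-3)*(16) = -16
Dx = 6*[4*(-3) - 2*4] - (-4)*[(-8)*(-3) - 2*(-10)] + (-3)*[(-8)*4 - 4*(-10)]
  = 6*(-20) - (-4)*(44) + (-3)*(8) = 32
Dy = (-2)*[(-8)*(-3) - 2*(-10)] - 6*[2*(-3) - 2*(-2)] + (-3)*[2*(-10) - (-8)*(-2)]
  = (-2)*(44) - 6*(-2) + (-3)*(-36) = 32
Dz = (-2)*[4*(-10) - (-8)*4] - (-4)*[2*(-10) - (-8)*(-2)] + 6*[2*4 - 4*(-2)]
  = (-2)*(-8) - (-4)*(-36) + 6*(16) = -32
x = Dx/D = 32/-16 = -2, y = Dy/D = 32/-16 = -2, z = Dz/D = -32/-16 = 2
Check eq1: (-2)(-2) + (-4)(-2) + (-3)(2) = 6 = 6 ✓
Check eq2: (2)(-2) + (4)(-2) + (2)(2) = -8 = -8 ✓
Check eq3: (-2)(-2) + (4)(-2) + (-3)(2) = -10 = -10 ✓

x = -2, y = -2, z = 2


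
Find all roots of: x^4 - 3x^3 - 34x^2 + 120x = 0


The constant term is 0, so x = 0 is a root. Factor out x:
  x^3 - 3x^2 - 34x + 120 = 0
Let p(x) = x^3 - 3x^2 - 34x + 120. By the rational root theorem (leading coefficient 1), any rational root is an integer divisor of 120: try ±1, ±2, ... in turn.
Test x = 1: value = 84 ≠ 0.
Test x = -1: value = 150 ≠ 0.
Test x = 2: value = 48 ≠ 0.
Test x = -2: value = 168 ≠ 0.
Test x = 3: value = 18 ≠ 0.
Test x = -3: value = 168 ≠ 0.
Test x = 4: value = 0 ✓, so (x - 4) is a factor.
Synthetic division by (x - 4): bring down 1; 1(4) - 3 = 1; 1(4) - 34 = -30; (-30)(4) + 120 = 0 → quotient x^2 + x - 30, remainder 0.
Solve the quadratic x^2 + x - 30 = 0: discriminant = 1^2 - 4(1)(-30) = 1 + 120 = 121.
sqrt(121) = 11, so x = (-1 ± 11)/2: x = 5 or x = -6.
Collecting all roots found:

x = -6, x = 0, x = 4, x = 5


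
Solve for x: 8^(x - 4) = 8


Express both sides with the same base.
8 = 8^1
Since the bases match, equate exponents: x - 4 = 1
So x = 1 - (-4) = 5

x = 5


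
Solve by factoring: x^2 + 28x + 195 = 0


We need two numbers that multiply to 195 and add to 28.
Those numbers are 15 and 13 (since 15 * 13 = 195 and 15 + 13 = 28).
So x^2 + 28x + 195 = (x + 15)(x + 13) = 0
Setting each factor to zero: x = -15 or x = -13

x = -15, x = -13


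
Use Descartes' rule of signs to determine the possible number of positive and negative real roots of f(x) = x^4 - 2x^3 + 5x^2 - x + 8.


Descartes' rule of signs:

For positive roots, count sign changes in f(x) = x^4 - 2x^3 + 5x^2 - x + 8:
Signs of coefficients: +, -, +, -, +
Number of sign changes: 4
Possible positive real roots: 4, 2, 0

For negative roots, examine f(-x) = x^4 + 2x^3 + 5x^2 + x + 8:
Signs of coefficients: +, +, +, +, +
Number of sign changes: 0
Possible negative real roots: 0

Positive roots: 4 or 2 or 0; Negative roots: 0


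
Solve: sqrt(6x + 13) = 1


Square both sides: 6x + 13 = 1^2 = 1
6x = 1 - 13 = -12
x = -2
Check: sqrt(6*(-2) + 13) = sqrt(1) = 1 ✓

x = -2


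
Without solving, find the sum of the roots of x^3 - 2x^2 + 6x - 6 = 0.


By Vieta's formulas for x^3 + bx^2 + cx + d = 0:
  r1 + r2 + r3 = -b/a = 2
  r1*r2 + r1*r3 + r2*r3 = c/a = 6
  r1*r2*r3 = -d/a = 6


Sum = 2


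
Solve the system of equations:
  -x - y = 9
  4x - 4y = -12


Using Cramer's rule:
Determinant D = (-1)(-4) - (4)(-1) = 4 + 4 = 8
Dx = (9)(-4) - (-12)(-1) = -36 - 12 = -48
Dy = (-1)(-12) - (4)(9) = 12 - 36 = -24
x = Dx/D = -48/8 = -6
y = Dy/D = -24/8 = -3

x = -6, y = -3


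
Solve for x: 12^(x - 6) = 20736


Express both sides with the same base.
20736 = 12^4
Since the bases match, equate exponents: x - 6 = 4
So x = 4 - (-6) = 10

x = 10


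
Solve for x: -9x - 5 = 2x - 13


Starting with: -9x - 5 = 2x - 13
Move all x terms to left: (-9 - 2)x = -13 + 5
Simplify: -11x = -8
Divide both sides by -11: x = 8/11

x = 8/11


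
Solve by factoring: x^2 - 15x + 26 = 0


We need two numbers that multiply to 26 and add to -15.
Those numbers are -2 and -13 (since (-2) * (-13) = 26 and (-2) + (-13) = -15).
So x^2 - 15x + 26 = (x - 2)(x - 13) = 0
Setting each factor to zero: x = 2 or x = 13

x = 2, x = 13


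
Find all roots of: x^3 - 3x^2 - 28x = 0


The constant term is 0, so x = 0 is a root. Factor out x:
  x^2 - 3x - 28 = 0
Solve the quadratic x^2 - 3x - 28 = 0: discriminant = (-3)^2 - 4(1)(-28) = 9 + 112 = 121.
sqrt(121) = 11, so x = (3 ± 11)/2: x = 7 or x = -4.
Collecting all roots found:

x = -4, x = 0, x = 7


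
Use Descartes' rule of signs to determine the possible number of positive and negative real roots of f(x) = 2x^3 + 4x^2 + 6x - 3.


Descartes' rule of signs:

For positive roots, count sign changes in f(x) = 2x^3 + 4x^2 + 6x - 3:
Signs of coefficients: +, +, +, -
Number of sign changes: 1
Possible positive real roots: 1

For negative roots, examine f(-x) = -2x^3 + 4x^2 - 6x - 3:
Signs of coefficients: -, +, -, -
Number of sign changes: 2
Possible negative real roots: 2, 0

Positive roots: 1; Negative roots: 2 or 0


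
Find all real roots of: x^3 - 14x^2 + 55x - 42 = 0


Let p(x) = x^3 - 14x^2 + 55x - 42. By the rational root theorem (leading coefficient 1), any rational root is an integer divisor of 42: try ±1, ±2, ... in turn.
Test x = 1: value = 0 ✓, so (x - 1) is a factor.
Synthetic division by (x - 1): bring down 1; 1(1) - 14 = -13; (-13)(1) + 55 = 42; 42(1) - 42 = 0 → quotient x^2 - 13x + 42, remainder 0.
Solve the quadratic x^2 - 13x + 42 = 0: discriminant = (-13)^2 - 4(1)(42) = 169 - 168 = 1.
sqrt(1) = 1, so x = (13 ± 1)/2: x = 7 or x = 6.

x = 1, x = 6, x = 7


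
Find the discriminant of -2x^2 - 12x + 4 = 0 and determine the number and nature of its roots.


For ax^2 + bx + c = 0, discriminant D = b^2 - 4ac
Here a = -2, b = -12, c = 4
D = (-12)^2 - 4(-2)(4) = 144 + 32 = 176

D = 176 > 0 but not a perfect square
The equation has 2 distinct real irrational roots.

Discriminant = 176, 2 distinct real irrational roots


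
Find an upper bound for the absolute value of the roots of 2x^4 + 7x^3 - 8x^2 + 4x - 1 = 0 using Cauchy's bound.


Cauchy's bound: all roots r satisfy |r| <= 1 + max(|a_i/a_n|) for i = 0,...,n-1
where a_n is the leading coefficient.

Coefficients: [2, 7, -8, 4, -1]
Leading coefficient a_n = 2
Ratios |a_i/a_n|: 7/2, 4, 2, 1/2
Maximum ratio: 4
Cauchy's bound: |r| <= 1 + 4 = 5

Upper bound = 5


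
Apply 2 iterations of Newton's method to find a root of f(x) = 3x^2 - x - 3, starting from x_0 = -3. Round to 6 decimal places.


Newton's method: x_(n+1) = x_n - f(x_n)/f'(x_n)
f(x) = 3x^2 - x - 3
f'(x) = 6x - 1

Iteration 1:
  f(-3.000000) = 27.000000
  f'(-3.000000) = -19.000000
  x_1 = -3.000000 - (27.000000)/(-19.000000) = -1.578947

Iteration 2:
  f(-1.578947) = 6.058172
  f'(-1.578947) = -10.473684
  x_2 = -1.578947 - (6.058172)/(-10.473684) = -1.000529

x_2 = -1.000529


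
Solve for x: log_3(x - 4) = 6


Convert to exponential form: x - 4 = 3^6 = 729
x = 729 + 4 = 733
Check: log_3(733 - 4) = log_3(729) = log_3(729) = 6 ✓

x = 733


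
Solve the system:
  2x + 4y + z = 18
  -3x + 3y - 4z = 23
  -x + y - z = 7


Using Cramer's rule. Expand each determinant along the first row.
D  = 2*[3*(-1) - (-4)*1] - 4*[(-3)*(-1) - (-4)*(-1)] + 1*[(-3)*1 - 3*(-1)]
  = 2*(1) - 4*(-1) + 1*(0) = 6
Dx = 18*[3*(-1) - (-4)*1] - 4*[23*(-1) - (-4)*7] + 1*[23*1 - 3*7]
  = 18*(1) - 4*(5) + 1*(2) = 0
Dy = 2*[23*(-1) - (-4)*7] - 18*[(-3)*(-1) - (-4)*(-1)] + 1*[(-3)*7 - 23*(-1)]
  = 2*(5) - 18*(-1) + 1*(2) = 30
Dz = 2*[3*7 - 23*1] - 4*[(-3)*7 - 23*(-1)] + 18*[(-3)*1 - 3*(-1)]
  = 2*(-2) - 4*(2) + 18*(0) = -12
x = Dx/D = 0/6 = 0, y = Dy/D = 30/6 = 5, z = Dz/D = -12/6 = -2
Check eq1: (2)(0) + (4)(5) + (1)(-2) = 18 = 18 ✓
Check eq2: (-3)(0) + (3)(5) + (-4)(-2) = 23 = 23 ✓
Check eq3: (-1)(0) + (1)(5) + (-1)(-2) = 7 = 7 ✓

x = 0, y = 5, z = -2


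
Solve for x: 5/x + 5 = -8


Subtract 5 from both sides: 5/x = -13
Multiply both sides by x: 5 = -13 * x
Divide by -13: x = -5/13

x = -5/13


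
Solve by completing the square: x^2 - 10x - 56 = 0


Start: x^2 - 10x - 56 = 0
Move constant: x^2 - 10x = 56
Half of -10 is -5, squared is 25
Add 25 to both sides: x^2 - 10x + 25 = 81
(x - 5)^2 = 81
x - 5 = ±9
x = 5 + 9 = 14 or x = 5 - 9 = -4

x = -4, x = 14


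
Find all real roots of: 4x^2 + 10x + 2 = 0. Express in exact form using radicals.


Using the quadratic formula: x = (-b ± sqrt(b^2 - 4ac)) / (2a)
Here a = 4, b = 10, c = 2
Discriminant = b^2 - 4ac = 10^2 - 4(4)(2) = 100 - 32 = 68
Since discriminant = 68 > 0, there are two real roots.
x = (-10 ± 2*sqrt(17)) / 8
Simplifying: x = (-5 ± sqrt(17)) / 4
Numerically: x ≈ -0.2192 or x ≈ -2.2808

x = (-5 + sqrt(17)) / 4 or x = (-5 - sqrt(17)) / 4


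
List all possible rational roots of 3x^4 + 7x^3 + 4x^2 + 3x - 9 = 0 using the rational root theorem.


Rational root theorem: possible roots are ±p/q where:
  p divides the constant term (-9): p ∈ {1, 3, 9}
  q divides the leading coefficient (3): q ∈ {1, 3}

All possible rational roots: -9, -3, -1, -1/3, 1/3, 1, 3, 9

-9, -3, -1, -1/3, 1/3, 1, 3, 9


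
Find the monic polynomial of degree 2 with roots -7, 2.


A monic polynomial with roots -7, 2 is:
p(x) = (x + 7)(x - 2)
After multiplying by (x + 7): x + 7
After multiplying by (x - 2): x^2 + 5x - 14

x^2 + 5x - 14


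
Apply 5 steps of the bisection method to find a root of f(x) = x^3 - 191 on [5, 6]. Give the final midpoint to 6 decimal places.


f(x) = x^3 - 191
f(5) = -66 < 0
f(6) = 25 > 0

Step 1: midpoint = (5.000000 + 6.000000)/2 = 5.500000
  f(5.500000) = -24.625000
  f(mid) < 0, so root is in [5.500000, 6.000000]

Step 2: midpoint = (5.500000 + 6.000000)/2 = 5.750000
  f(5.750000) = -0.890625
  f(mid) < 0, so root is in [5.750000, 6.000000]

Step 3: midpoint = (5.750000 + 6.000000)/2 = 5.875000
  f(5.875000) = 11.779297
  f(mid) > 0, so root is in [5.750000, 5.875000]

Step 4: midpoint = (5.750000 + 5.875000)/2 = 5.812500
  f(5.812500) = 5.376221
  f(mid) > 0, so root is in [5.750000, 5.812500]

Step 5: midpoint = (5.750000 + 5.812500)/2 = 5.781250
  f(5.781250) = 2.225861
  f(mid) > 0, so root is in [5.750000, 5.781250]

midpoint = 5.781250


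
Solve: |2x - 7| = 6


An absolute value equation |expr| = 6 gives two cases:
Case 1: 2x - 7 = 6
  2x = 13, so x = 13/2
Case 2: 2x - 7 = -6
  2x = 1, so x = 1/2

x = 1/2, x = 13/2


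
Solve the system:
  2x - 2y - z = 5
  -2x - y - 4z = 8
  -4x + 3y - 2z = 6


Using Cramer's rule. Expand each determinant along the first row.
D  = 2*[(-1)*(-2) - (-4)*3] - (-2)*[(-2)*(-2) - (-4)*(-4)] + (-1)*[(-2)*3 - (-1)*(-4)]
  = 2*(14) - (-2)*(-12) + (-1)*(-10) = 14
Dx = 5*[(-1)*(-2) - (-4)*3] - (-2)*[8*(-2) - (-4)*6] + (-1)*[8*3 - (-1)*6]
  = 5*(14) - (-2)*(8) + (-1)*(30) = 56
Dy = 2*[8*(-2) - (-4)*6] - 5*[(-2)*(-2) - (-4)*(-4)] + (-1)*[(-2)*6 - 8*(-4)]
  = 2*(8) - 5*(-12) + (-1)*(20) = 56
Dz = 2*[(-1)*6 - 8*3] - (-2)*[(-2)*6 - 8*(-4)] + 5*[(-2)*3 - (-1)*(-4)]
  = 2*(-30) - (-2)*(20) + 5*(-10) = -70
x = Dx/D = 56/14 = 4, y = Dy/D = 56/14 = 4, z = Dz/D = -70/14 = -5
Check eq1: (2)(4) + (-2)(4) + (-1)(-5) = 5 = 5 ✓
Check eq2: (-2)(4) + (-1)(4) + (-4)(-5) = 8 = 8 ✓
Check eq3: (-4)(4) + (3)(4) + (-2)(-5) = 6 = 6 ✓

x = 4, y = 4, z = -5


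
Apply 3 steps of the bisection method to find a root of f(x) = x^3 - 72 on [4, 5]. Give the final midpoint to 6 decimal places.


f(x) = x^3 - 72
f(4) = -8 < 0
f(5) = 53 > 0

Step 1: midpoint = (4.000000 + 5.000000)/2 = 4.500000
  f(4.500000) = 19.125000
  f(mid) > 0, so root is in [4.000000, 4.500000]

Step 2: midpoint = (4.000000 + 4.500000)/2 = 4.250000
  f(4.250000) = 4.765625
  f(mid) > 0, so root is in [4.000000, 4.250000]

Step 3: midpoint = (4.000000 + 4.250000)/2 = 4.125000
  f(4.125000) = -1.810547
  f(mid) < 0, so root is in [4.125000, 4.250000]

midpoint = 4.125000


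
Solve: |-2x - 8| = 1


An absolute value equation |expr| = 1 gives two cases:
Case 1: -2x - 8 = 1
  -2x = 9, so x = -9/2
Case 2: -2x - 8 = -1
  -2x = 7, so x = -7/2

x = -9/2, x = -7/2


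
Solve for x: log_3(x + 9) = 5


Convert to exponential form: x + 9 = 3^5 = 243
x = 243 - 9 = 234
Check: log_3(234 + 9) = log_3(243) = log_3(243) = 5 ✓

x = 234


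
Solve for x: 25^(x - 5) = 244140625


Express both sides with the same base.
244140625 = 25^6
Since the bases match, equate exponents: x - 5 = 6
So x = 6 - (-5) = 11

x = 11


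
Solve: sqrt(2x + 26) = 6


Square both sides: 2x + 26 = 6^2 = 36
2x = 36 - 26 = 10
x = 5
Check: sqrt(2*5 + 26) = sqrt(36) = 6 ✓

x = 5


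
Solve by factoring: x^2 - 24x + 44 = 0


We need two numbers that multiply to 44 and add to -24.
Those numbers are -2 and -22 (since (-2) * (-22) = 44 and (-2) + (-22) = -24).
So x^2 - 24x + 44 = (x - 2)(x - 22) = 0
Setting each factor to zero: x = 2 or x = 22

x = 2, x = 22


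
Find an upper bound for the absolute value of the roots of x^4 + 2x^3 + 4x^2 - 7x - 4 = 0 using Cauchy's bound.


Cauchy's bound: all roots r satisfy |r| <= 1 + max(|a_i/a_n|) for i = 0,...,n-1
where a_n is the leading coefficient.

Coefficients: [1, 2, 4, -7, -4]
Leading coefficient a_n = 1
Ratios |a_i/a_n|: 2, 4, 7, 4
Maximum ratio: 7
Cauchy's bound: |r| <= 1 + 7 = 8

Upper bound = 8


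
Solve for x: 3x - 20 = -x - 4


Starting with: 3x - 20 = -x - 4
Move all x terms to left: (3 + 1)x = -4 + 20
Simplify: 4x = 16
Divide both sides by 4: x = 4

x = 4


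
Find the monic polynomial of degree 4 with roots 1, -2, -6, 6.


A monic polynomial with roots 1, -2, -6, 6 is:
p(x) = (x - 1)(x + 2)(x + 6)(x - 6)
After multiplying by (x - 1): x - 1
After multiplying by (x + 2): x^2 + x - 2
After multiplying by (x + 6): x^3 + 7x^2 + 4x - 12
After multiplying by (x - 6): x^4 + x^3 - 38x^2 - 36x + 72

x^4 + x^3 - 38x^2 - 36x + 72


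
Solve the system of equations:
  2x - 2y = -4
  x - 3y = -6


Using Cramer's rule:
Determinant D = (2)(-3) - (1)(-2) = -6 + 2 = -4
Dx = (-4)(-3) - (-6)(-2) = 12 - 12 = 0
Dy = (2)(-6) - (1)(-4) = -12 + 4 = -8
x = Dx/D = 0/-4 = 0
y = Dy/D = -8/-4 = 2

x = 0, y = 2


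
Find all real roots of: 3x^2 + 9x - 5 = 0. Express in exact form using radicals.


Using the quadratic formula: x = (-b ± sqrt(b^2 - 4ac)) / (2a)
Here a = 3, b = 9, c = -5
Discriminant = b^2 - 4ac = 9^2 - 4(3)(-5) = 81 + 60 = 141
Since discriminant = 141 > 0, there are two real roots.
x = (-9 ± sqrt(141)) / 6
Numerically: x ≈ 0.4791 or x ≈ -3.4791

x = (-9 + sqrt(141)) / 6 or x = (-9 - sqrt(141)) / 6


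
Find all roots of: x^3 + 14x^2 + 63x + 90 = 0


Let p(x) = x^3 + 14x^2 + 63x + 90. By the rational root theorem (leading coefficient 1), any rational root is an integer divisor of 90: try ±1, ±2, ... in turn.
Test x = 1: value = 168 ≠ 0.
Test x = -1: value = 40 ≠ 0.
Test x = 2: value = 280 ≠ 0.
Test x = -2: value = 12 ≠ 0.
Test x = 3: value = 432 ≠ 0.
Test x = -3: value = 0 ✓, so (x + 3) is a factor.
Synthetic division by (x + 3): bring down 1; 1(-3) + 14 = 11; 11(-3) + 63 = 30; 30(-3) + 90 = 0 → quotient x^2 + 11x + 30, remainder 0.
Solve the quadratic x^2 + 11x + 30 = 0: discriminant = 11^2 - 4(1)(30) = 121 - 120 = 1.
sqrt(1) = 1, so x = (-11 ± 1)/2: x = -5 or x = -6.
Collecting all roots found:

x = -6, x = -5, x = -3


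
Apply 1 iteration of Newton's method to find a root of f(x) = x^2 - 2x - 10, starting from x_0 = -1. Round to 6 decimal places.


Newton's method: x_(n+1) = x_n - f(x_n)/f'(x_n)
f(x) = x^2 - 2x - 10
f'(x) = 2x - 2

Iteration 1:
  f(-1.000000) = -7.000000
  f'(-1.000000) = -4.000000
  x_1 = -1.000000 - (-7.000000)/(-4.000000) = -2.750000

x_1 = -2.750000


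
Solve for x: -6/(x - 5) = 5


Multiply both sides by (x - 5): -6 = 5(x - 5)
Distribute: -6 = 5x - 25
5x = -6 + 25 = 19
x = 19/5

x = 19/5


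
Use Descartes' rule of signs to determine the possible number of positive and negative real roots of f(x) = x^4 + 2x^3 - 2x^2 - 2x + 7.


Descartes' rule of signs:

For positive roots, count sign changes in f(x) = x^4 + 2x^3 - 2x^2 - 2x + 7:
Signs of coefficients: +, +, -, -, +
Number of sign changes: 2
Possible positive real roots: 2, 0

For negative roots, examine f(-x) = x^4 - 2x^3 - 2x^2 + 2x + 7:
Signs of coefficients: +, -, -, +, +
Number of sign changes: 2
Possible negative real roots: 2, 0

Positive roots: 2 or 0; Negative roots: 2 or 0


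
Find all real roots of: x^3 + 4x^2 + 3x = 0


The constant term is 0, so x = 0 is a root. Factor out x:
  x(x^2 + 4x + 3) = 0
Solve the quadratic x^2 + 4x + 3 = 0: discriminant = 4^2 - 4(1)(3) = 16 - 12 = 4.
sqrt(4) = 2, so x = (-4 ± 2)/2: x = -1 or x = -3.

x = -3, x = -1, x = 0


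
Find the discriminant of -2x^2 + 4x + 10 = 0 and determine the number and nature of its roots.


For ax^2 + bx + c = 0, discriminant D = b^2 - 4ac
Here a = -2, b = 4, c = 10
D = (4)^2 - 4(-2)(10) = 16 + 80 = 96

D = 96 > 0 but not a perfect square
The equation has 2 distinct real irrational roots.

Discriminant = 96, 2 distinct real irrational roots


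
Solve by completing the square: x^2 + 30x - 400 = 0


Start: x^2 + 30x - 400 = 0
Move constant: x^2 + 30x = 400
Half of 30 is 15, squared is 225
Add 225 to both sides: x^2 + 30x + 225 = 625
(x + 15)^2 = 625
x + 15 = ±25
x = -15 + 25 = 10 or x = -15 - 25 = -40

x = -40, x = 10


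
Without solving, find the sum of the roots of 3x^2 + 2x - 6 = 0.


By Vieta's formulas for ax^2 + bx + c = 0:
  Sum of roots = -b/a
  Product of roots = c/a

Here a = 3, b = 2, c = -6
Sum = -(2)/3 = -2/3
Product = -6/3 = -2

Sum = -2/3


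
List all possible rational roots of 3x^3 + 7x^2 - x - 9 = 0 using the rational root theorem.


Rational root theorem: possible roots are ±p/q where:
  p divides the constant term (-9): p ∈ {1, 3, 9}
  q divides the leading coefficient (3): q ∈ {1, 3}

All possible rational roots: -9, -3, -1, -1/3, 1/3, 1, 3, 9

-9, -3, -1, -1/3, 1/3, 1, 3, 9


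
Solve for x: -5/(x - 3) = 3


Multiply both sides by (x - 3): -5 = 3(x - 3)
Distribute: -5 = 3x - 9
3x = -5 + 9 = 4
x = 4/3

x = 4/3


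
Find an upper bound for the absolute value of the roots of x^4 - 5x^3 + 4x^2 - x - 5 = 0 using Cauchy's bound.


Cauchy's bound: all roots r satisfy |r| <= 1 + max(|a_i/a_n|) for i = 0,...,n-1
where a_n is the leading coefficient.

Coefficients: [1, -5, 4, -1, -5]
Leading coefficient a_n = 1
Ratios |a_i/a_n|: 5, 4, 1, 5
Maximum ratio: 5
Cauchy's bound: |r| <= 1 + 5 = 6

Upper bound = 6


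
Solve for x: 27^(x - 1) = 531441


Express both sides with the same base.
531441 = 27^4
Since the bases match, equate exponents: x - 1 = 4
So x = 4 - (-1) = 5

x = 5


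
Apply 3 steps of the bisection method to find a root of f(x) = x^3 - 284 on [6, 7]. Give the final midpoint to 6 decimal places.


f(x) = x^3 - 284
f(6) = -68 < 0
f(7) = 59 > 0

Step 1: midpoint = (6.000000 + 7.000000)/2 = 6.500000
  f(6.500000) = -9.375000
  f(mid) < 0, so root is in [6.500000, 7.000000]

Step 2: midpoint = (6.500000 + 7.000000)/2 = 6.750000
  f(6.750000) = 23.546875
  f(mid) > 0, so root is in [6.500000, 6.750000]

Step 3: midpoint = (6.500000 + 6.750000)/2 = 6.625000
  f(6.625000) = 6.775391
  f(mid) > 0, so root is in [6.500000, 6.625000]

midpoint = 6.625000


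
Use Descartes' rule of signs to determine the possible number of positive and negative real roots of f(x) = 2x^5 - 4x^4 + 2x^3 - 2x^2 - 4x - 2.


Descartes' rule of signs:

For positive roots, count sign changes in f(x) = 2x^5 - 4x^4 + 2x^3 - 2x^2 - 4x - 2:
Signs of coefficients: +, -, +, -, -, -
Number of sign changes: 3
Possible positive real roots: 3, 1

For negative roots, examine f(-x) = -2x^5 - 4x^4 - 2x^3 - 2x^2 + 4x - 2:
Signs of coefficients: -, -, -, -, +, -
Number of sign changes: 2
Possible negative real roots: 2, 0

Positive roots: 3 or 1; Negative roots: 2 or 0


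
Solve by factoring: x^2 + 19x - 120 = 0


We need two numbers that multiply to -120 and add to 19.
Those numbers are 24 and -5 (since 24 * (-5) = -120 and 24 + (-5) = 19).
So x^2 + 19x - 120 = (x + 24)(x - 5) = 0
Setting each factor to zero: x = -24 or x = 5

x = -24, x = 5


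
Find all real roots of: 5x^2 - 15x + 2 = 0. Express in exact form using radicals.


Using the quadratic formula: x = (-b ± sqrt(b^2 - 4ac)) / (2a)
Here a = 5, b = -15, c = 2
Discriminant = b^2 - 4ac = (-15)^2 - 4(5)(2) = 225 - 40 = 185
Since discriminant = 185 > 0, there are two real roots.
x = (15 ± sqrt(185)) / 10
Numerically: x ≈ 2.8601 or x ≈ 0.1399

x = (15 + sqrt(185)) / 10 or x = (15 - sqrt(185)) / 10


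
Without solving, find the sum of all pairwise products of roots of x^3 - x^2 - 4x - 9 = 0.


By Vieta's formulas for x^3 + bx^2 + cx + d = 0:
  r1 + r2 + r3 = -b/a = 1
  r1*r2 + r1*r3 + r2*r3 = c/a = -4
  r1*r2*r3 = -d/a = 9


Sum of pairwise products = -4


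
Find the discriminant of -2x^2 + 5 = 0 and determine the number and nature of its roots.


For ax^2 + bx + c = 0, discriminant D = b^2 - 4ac
Here a = -2, b = 0, c = 5
D = (0)^2 - 4(-2)(5) = 0 + 40 = 40

D = 40 > 0 but not a perfect square
The equation has 2 distinct real irrational roots.

Discriminant = 40, 2 distinct real irrational roots


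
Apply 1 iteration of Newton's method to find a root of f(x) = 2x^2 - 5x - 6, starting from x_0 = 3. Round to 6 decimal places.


Newton's method: x_(n+1) = x_n - f(x_n)/f'(x_n)
f(x) = 2x^2 - 5x - 6
f'(x) = 4x - 5

Iteration 1:
  f(3.000000) = -3.000000
  f'(3.000000) = 7.000000
  x_1 = 3.000000 - (-3.000000)/(7.000000) = 3.428571

x_1 = 3.428571
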